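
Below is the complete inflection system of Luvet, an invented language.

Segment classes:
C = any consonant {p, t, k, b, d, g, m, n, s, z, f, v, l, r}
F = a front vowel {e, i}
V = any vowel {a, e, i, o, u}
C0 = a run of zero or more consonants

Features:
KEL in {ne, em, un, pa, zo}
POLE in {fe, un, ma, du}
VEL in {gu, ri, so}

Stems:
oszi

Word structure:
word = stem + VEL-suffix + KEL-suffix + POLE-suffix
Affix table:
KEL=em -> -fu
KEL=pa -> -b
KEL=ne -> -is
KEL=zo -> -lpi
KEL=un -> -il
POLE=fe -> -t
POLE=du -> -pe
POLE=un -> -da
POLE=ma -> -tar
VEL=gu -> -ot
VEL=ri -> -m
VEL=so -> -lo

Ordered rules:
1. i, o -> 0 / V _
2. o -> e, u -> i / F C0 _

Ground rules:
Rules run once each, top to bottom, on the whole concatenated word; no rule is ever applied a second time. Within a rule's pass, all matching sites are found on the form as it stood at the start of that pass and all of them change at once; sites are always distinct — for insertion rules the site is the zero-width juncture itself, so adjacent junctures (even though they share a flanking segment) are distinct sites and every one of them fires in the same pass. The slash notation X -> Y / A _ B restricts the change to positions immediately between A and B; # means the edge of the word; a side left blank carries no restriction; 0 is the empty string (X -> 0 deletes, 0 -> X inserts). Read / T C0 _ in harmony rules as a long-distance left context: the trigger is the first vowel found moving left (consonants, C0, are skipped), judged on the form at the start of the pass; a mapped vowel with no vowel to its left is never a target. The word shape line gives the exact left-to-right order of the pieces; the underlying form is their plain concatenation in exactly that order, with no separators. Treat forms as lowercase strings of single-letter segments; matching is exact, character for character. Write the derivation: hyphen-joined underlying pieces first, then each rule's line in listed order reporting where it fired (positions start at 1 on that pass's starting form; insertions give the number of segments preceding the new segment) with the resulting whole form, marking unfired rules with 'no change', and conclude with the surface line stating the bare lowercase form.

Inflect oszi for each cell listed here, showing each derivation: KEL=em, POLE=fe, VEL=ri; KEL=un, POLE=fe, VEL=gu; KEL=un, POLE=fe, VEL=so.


cell KEL=em, POLE=fe, VEL=ri:
underlying: oszi-m-fu-t
1. i, o -> 0 / V _: no change
2. o -> e, u -> i / F C0 _: fires at position(s) 7: oszimfit
surface: oszimfit

cell KEL=un, POLE=fe, VEL=gu:
underlying: oszi-ot-il-t
1. i, o -> 0 / V _: fires at position(s) 5: oszitilt
2. o -> e, u -> i / F C0 _: no change
surface: oszitilt

cell KEL=un, POLE=fe, VEL=so:
underlying: oszi-lo-il-t
1. i, o -> 0 / V _: fires at position(s) 7: oszilolt
2. o -> e, u -> i / F C0 _: fires at position(s) 6: oszilelt
surface: oszilelt


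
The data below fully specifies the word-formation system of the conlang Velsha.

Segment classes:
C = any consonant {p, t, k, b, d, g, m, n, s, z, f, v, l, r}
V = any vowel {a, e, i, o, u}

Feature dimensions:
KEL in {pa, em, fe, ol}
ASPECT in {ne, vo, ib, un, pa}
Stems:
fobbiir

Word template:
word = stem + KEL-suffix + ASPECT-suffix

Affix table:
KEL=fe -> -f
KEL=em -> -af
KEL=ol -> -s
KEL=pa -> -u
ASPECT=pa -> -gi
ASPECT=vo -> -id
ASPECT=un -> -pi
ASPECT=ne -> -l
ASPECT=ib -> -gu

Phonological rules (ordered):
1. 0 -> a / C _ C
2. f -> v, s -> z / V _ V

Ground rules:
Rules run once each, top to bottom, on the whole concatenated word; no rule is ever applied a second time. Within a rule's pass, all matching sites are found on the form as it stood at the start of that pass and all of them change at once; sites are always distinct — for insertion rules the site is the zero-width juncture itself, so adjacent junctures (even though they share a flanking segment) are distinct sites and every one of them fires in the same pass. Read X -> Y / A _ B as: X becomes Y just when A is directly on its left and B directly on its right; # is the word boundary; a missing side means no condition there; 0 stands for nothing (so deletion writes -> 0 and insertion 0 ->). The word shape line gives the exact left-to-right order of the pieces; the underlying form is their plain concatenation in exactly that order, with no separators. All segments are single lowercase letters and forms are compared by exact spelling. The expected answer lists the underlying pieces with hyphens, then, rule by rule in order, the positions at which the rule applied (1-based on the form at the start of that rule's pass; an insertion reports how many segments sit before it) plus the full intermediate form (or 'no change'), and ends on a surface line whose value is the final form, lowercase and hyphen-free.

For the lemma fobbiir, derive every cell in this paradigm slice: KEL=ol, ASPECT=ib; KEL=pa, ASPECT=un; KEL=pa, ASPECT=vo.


cell KEL=ol, ASPECT=ib:
underlying: fobbiir-s-gu
1. 0 -> a / C _ C: inserts after position(s) 3, 7, 8: fobabiirasagu
2. f -> v, s -> z / V _ V: fires at position(s) 10: fobabiirazagu
surface: fobabiirazagu

cell KEL=pa, ASPECT=un:
underlying: fobbiir-u-pi
1. 0 -> a / C _ C: inserts after position(s) 3: fobabiirupi
2. f -> v, s -> z / V _ V: no change
surface: fobabiirupi

cell KEL=pa, ASPECT=vo:
underlying: fobbiir-u-id
1. 0 -> a / C _ C: inserts after position(s) 3: fobabiiruid
2. f -> v, s -> z / V _ V: no change
surface: fobabiiruid


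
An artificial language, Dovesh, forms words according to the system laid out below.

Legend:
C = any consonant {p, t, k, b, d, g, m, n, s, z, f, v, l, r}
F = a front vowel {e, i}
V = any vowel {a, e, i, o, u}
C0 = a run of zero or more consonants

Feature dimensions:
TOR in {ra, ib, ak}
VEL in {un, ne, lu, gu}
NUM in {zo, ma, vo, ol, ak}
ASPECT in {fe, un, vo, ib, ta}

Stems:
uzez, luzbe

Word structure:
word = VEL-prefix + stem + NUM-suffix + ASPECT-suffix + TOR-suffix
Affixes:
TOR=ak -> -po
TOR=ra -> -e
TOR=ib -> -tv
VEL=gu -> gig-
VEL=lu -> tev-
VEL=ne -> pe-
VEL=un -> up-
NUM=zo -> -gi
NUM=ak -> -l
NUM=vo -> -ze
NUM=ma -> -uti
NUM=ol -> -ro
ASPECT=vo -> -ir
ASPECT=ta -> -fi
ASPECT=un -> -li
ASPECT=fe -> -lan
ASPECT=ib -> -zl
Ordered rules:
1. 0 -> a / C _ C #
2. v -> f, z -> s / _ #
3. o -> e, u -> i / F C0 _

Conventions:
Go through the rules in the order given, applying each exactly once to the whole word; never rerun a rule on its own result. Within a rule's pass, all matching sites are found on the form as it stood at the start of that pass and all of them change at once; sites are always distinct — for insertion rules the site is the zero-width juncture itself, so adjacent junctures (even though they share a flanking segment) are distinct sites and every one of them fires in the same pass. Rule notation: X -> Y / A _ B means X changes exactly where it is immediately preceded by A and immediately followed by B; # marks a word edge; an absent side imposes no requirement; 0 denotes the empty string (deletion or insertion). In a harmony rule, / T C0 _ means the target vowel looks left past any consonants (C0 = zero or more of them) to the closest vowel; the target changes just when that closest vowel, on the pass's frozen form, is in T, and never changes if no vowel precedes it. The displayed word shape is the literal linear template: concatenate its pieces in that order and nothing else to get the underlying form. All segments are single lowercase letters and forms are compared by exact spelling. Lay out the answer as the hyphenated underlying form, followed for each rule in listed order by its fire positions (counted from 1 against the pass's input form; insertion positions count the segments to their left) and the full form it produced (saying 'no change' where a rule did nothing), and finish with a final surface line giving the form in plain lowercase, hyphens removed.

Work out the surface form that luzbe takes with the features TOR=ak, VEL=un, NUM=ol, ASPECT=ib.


underlying: up-luzbe-ro-zl-po
1. 0 -> a / C _ C #: no change
2. v -> f, z -> s / _ #: no change
3. o -> e, u -> i / F C0 _: fires at position(s) 9: upluzberezlpo
surface: upluzberezlpo


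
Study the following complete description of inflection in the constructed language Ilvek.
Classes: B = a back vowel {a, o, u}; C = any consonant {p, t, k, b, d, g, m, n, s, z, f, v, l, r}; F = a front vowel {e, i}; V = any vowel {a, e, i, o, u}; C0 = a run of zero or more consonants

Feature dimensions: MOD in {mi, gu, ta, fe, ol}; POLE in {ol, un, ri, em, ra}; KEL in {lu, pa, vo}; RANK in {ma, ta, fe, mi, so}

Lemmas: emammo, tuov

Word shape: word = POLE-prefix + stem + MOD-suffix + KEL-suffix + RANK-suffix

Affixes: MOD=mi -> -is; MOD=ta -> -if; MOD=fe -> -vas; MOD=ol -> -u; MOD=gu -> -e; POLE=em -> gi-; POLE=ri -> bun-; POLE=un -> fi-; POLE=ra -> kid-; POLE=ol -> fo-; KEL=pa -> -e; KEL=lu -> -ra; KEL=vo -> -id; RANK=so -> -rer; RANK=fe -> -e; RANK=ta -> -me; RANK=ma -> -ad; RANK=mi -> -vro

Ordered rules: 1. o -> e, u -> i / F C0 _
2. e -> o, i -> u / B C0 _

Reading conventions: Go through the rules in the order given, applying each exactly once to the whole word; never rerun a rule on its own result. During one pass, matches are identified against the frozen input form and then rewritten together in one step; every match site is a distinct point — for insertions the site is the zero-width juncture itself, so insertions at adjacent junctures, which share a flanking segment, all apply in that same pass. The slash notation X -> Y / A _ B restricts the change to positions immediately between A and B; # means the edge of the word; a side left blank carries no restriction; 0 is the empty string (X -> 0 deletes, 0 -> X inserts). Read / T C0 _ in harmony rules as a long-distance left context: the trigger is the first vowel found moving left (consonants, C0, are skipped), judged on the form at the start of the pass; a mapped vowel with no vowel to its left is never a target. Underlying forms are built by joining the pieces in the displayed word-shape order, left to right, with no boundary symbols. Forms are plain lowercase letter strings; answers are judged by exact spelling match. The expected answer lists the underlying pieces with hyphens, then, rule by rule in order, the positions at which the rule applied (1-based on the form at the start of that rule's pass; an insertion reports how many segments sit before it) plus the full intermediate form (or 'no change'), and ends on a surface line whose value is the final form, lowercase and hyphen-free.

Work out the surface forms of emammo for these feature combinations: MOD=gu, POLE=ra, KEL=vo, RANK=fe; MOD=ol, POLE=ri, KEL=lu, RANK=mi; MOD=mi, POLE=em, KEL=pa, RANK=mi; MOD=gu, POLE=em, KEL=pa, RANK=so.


cell MOD=gu, POLE=ra, KEL=vo, RANK=fe:
underlying: kid-emammo-e-id-e
1. o -> e, u -> i / F C0 _: no change
2. e -> o, i -> u / B C0 _: fires at position(s) 10: kidemammooide
surface: kidemammooide

cell MOD=ol, POLE=ri, KEL=lu, RANK=mi:
underlying: bun-emammo-u-ra-vro
1. o -> e, u -> i / F C0 _: no change
2. e -> o, i -> u / B C0 _: fires at position(s) 4: bunomammouravro
surface: bunomammouravro

cell MOD=mi, POLE=em, KEL=pa, RANK=mi:
underlying: gi-emammo-is-e-vro
1. o -> e, u -> i / F C0 _: fires at position(s) 14: giemammoisevre
2. e -> o, i -> u / B C0 _: fires at position(s) 9: giemammousevre
surface: giemammousevre

cell MOD=gu, POLE=em, KEL=pa, RANK=so:
underlying: gi-emammo-e-e-rer
1. o -> e, u -> i / F C0 _: no change
2. e -> o, i -> u / B C0 _: fires at position(s) 9: giemammooerer
surface: giemammooerer


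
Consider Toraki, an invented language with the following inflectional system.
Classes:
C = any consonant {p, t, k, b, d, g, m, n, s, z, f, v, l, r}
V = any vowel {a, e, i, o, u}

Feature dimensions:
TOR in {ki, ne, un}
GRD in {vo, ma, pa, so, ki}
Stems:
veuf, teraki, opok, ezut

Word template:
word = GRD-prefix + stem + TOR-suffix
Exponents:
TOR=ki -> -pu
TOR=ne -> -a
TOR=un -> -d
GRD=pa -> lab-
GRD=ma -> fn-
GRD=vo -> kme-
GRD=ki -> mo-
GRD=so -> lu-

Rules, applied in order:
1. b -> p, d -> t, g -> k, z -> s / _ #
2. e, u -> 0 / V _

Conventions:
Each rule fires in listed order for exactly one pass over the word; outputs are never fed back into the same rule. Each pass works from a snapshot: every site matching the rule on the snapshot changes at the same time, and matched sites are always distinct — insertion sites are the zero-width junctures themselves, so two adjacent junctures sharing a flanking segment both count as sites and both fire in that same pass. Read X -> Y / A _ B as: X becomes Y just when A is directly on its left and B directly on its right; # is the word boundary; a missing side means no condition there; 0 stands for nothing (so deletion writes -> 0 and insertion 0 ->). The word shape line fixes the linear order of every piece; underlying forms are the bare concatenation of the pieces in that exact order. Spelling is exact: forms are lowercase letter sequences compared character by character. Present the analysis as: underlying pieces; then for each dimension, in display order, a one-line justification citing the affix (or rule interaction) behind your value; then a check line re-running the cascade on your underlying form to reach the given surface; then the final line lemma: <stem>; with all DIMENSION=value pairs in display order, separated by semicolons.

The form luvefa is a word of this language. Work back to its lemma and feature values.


underlying: lu-veuf-a
TOR=ne - signalled by the affix -a
GRD=so - signalled by the affix lu-
check: luveufa -> luveufa -> luvefa
lemma: veuf; TOR=ne; GRD=so


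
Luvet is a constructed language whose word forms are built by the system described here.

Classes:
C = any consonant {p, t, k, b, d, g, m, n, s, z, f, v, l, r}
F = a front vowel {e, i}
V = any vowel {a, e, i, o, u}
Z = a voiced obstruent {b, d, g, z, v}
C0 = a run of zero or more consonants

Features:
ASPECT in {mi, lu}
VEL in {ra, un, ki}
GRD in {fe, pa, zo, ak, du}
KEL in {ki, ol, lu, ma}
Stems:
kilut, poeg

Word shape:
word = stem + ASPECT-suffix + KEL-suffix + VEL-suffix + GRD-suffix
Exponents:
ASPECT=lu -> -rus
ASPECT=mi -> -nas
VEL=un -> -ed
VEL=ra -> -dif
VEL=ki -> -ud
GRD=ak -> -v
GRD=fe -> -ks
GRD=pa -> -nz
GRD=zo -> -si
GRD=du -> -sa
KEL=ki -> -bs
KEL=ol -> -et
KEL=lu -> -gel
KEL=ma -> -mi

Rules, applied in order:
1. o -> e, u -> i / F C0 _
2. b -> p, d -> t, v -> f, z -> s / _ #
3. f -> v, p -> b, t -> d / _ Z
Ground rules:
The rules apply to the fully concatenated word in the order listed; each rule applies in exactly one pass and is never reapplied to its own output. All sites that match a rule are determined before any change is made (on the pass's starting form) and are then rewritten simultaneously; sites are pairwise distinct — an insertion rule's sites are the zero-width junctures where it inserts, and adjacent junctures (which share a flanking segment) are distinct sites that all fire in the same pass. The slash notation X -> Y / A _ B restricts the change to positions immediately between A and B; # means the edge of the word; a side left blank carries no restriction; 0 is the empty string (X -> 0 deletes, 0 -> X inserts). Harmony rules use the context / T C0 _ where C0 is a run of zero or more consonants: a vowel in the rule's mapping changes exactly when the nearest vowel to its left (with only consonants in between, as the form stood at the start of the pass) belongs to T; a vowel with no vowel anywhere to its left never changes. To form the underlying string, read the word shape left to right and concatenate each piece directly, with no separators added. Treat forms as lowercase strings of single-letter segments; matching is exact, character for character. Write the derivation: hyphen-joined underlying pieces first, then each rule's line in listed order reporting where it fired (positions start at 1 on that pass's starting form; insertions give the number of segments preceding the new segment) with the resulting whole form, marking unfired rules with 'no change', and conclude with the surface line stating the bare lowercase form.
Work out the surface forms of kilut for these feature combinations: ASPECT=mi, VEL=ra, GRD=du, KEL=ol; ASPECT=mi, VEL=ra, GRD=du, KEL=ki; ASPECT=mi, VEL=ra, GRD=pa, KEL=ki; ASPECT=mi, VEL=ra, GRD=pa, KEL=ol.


cell ASPECT=mi, VEL=ra, GRD=du, KEL=ol:
underlying: kilut-nas-et-dif-sa
1. o -> e, u -> i / F C0 _: fires at position(s) 4: kilitnasetdifsa
2. b -> p, d -> t, v -> f, z -> s / _ #: no change
3. f -> v, p -> b, t -> d / _ Z: fires at position(s) 10: kilitnaseddifsa
surface: kilitnaseddifsa

cell ASPECT=mi, VEL=ra, GRD=du, KEL=ki:
underlying: kilut-nas-bs-dif-sa
1. o -> e, u -> i / F C0 _: fires at position(s) 4: kilitnasbsdifsa
2. b -> p, d -> t, v -> f, z -> s / _ #: no change
3. f -> v, p -> b, t -> d / _ Z: no change
surface: kilitnasbsdifsa

cell ASPECT=mi, VEL=ra, GRD=pa, KEL=ki:
underlying: kilut-nas-bs-dif-nz
1. o -> e, u -> i / F C0 _: fires at position(s) 4: kilitnasbsdifnz
2. b -> p, d -> t, v -> f, z -> s / _ #: fires at position(s) 15: kilitnasbsdifns
3. f -> v, p -> b, t -> d / _ Z: no change
surface: kilitnasbsdifns

cell ASPECT=mi, VEL=ra, GRD=pa, KEL=ol:
underlying: kilut-nas-et-dif-nz
1. o -> e, u -> i / F C0 _: fires at position(s) 4: kilitnasetdifnz
2. b -> p, d -> t, v -> f, z -> s / _ #: fires at position(s) 15: kilitnasetdifns
3. f -> v, p -> b, t -> d / _ Z: fires at position(s) 10: kilitnaseddifns
surface: kilitnaseddifns


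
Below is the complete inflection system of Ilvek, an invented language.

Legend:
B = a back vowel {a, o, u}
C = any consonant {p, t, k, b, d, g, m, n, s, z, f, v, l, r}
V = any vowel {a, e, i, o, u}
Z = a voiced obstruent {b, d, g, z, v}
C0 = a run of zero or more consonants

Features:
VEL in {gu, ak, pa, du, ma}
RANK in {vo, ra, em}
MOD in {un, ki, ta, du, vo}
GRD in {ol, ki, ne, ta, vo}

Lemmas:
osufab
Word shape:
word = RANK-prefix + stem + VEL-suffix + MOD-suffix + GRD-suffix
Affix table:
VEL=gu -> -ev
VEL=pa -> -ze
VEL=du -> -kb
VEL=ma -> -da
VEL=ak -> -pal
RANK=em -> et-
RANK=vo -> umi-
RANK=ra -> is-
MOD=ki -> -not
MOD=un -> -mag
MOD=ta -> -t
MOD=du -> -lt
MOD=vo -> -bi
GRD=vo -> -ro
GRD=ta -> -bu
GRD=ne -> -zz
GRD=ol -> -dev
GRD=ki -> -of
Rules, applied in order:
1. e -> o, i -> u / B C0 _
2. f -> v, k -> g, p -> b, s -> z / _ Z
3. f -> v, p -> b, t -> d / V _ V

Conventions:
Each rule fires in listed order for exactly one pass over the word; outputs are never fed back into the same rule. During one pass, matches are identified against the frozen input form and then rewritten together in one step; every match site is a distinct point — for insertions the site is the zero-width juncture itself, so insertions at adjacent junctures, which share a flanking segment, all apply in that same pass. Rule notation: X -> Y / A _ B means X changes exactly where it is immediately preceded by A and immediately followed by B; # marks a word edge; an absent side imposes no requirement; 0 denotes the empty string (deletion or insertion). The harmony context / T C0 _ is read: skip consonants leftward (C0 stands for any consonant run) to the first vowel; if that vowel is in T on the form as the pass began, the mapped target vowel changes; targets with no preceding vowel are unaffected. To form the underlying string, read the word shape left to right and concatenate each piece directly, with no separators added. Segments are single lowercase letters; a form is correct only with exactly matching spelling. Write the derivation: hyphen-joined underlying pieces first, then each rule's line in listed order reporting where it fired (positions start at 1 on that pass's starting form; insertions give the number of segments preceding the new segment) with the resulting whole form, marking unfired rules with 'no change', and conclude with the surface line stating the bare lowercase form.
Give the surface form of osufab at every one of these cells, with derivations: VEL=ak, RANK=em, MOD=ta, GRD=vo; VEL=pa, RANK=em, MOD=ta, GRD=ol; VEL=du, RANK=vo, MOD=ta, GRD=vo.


cell VEL=ak, RANK=em, MOD=ta, GRD=vo:
underlying: et-osufab-pal-t-ro
1. e -> o, i -> u / B C0 _: no change
2. f -> v, k -> g, p -> b, s -> z / _ Z: no change
3. f -> v, p -> b, t -> d / V _ V: fires at position(s) 2, 6: edosuvabpaltro
surface: edosuvabpaltro

cell VEL=pa, RANK=em, MOD=ta, GRD=ol:
underlying: et-osufab-ze-t-dev
1. e -> o, i -> u / B C0 _: fires at position(s) 10: etosufabzotdev
2. f -> v, k -> g, p -> b, s -> z / _ Z: no change
3. f -> v, p -> b, t -> d / V _ V: fires at position(s) 2, 6: edosuvabzotdev
surface: edosuvabzotdev

cell VEL=du, RANK=vo, MOD=ta, GRD=vo:
underlying: umi-osufab-kb-t-ro
1. e -> o, i -> u / B C0 _: fires at position(s) 3: umuosufabkbtro
2. f -> v, k -> g, p -> b, s -> z / _ Z: fires at position(s) 10: umuosufabgbtro
3. f -> v, p -> b, t -> d / V _ V: fires at position(s) 7: umuosuvabgbtro
surface: umuosuvabgbtro


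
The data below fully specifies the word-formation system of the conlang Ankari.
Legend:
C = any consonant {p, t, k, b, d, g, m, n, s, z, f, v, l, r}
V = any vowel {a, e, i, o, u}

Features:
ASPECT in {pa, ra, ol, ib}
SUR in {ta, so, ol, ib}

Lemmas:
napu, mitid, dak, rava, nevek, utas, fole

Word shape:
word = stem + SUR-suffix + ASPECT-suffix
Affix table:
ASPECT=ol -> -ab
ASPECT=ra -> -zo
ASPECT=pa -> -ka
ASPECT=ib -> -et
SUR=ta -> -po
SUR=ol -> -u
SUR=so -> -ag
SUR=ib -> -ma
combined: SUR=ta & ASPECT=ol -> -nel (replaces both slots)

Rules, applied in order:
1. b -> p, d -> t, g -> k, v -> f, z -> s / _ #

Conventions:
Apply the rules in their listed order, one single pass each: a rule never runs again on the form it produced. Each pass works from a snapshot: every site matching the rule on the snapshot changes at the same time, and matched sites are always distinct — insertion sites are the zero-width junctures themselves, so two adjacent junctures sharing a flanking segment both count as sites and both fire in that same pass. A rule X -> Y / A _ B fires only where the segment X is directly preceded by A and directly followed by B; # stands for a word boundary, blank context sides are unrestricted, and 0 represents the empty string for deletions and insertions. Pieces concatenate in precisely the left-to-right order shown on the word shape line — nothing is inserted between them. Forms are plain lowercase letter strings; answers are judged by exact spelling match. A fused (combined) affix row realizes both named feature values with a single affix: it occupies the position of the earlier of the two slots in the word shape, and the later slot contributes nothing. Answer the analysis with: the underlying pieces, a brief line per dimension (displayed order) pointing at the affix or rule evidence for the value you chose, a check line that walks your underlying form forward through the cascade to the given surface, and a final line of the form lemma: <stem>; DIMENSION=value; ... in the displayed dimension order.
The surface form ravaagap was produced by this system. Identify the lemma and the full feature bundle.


underlying: rava-ag-ab
ASPECT=ol - signalled by the affix -ab
SUR=so - signalled by the affix -ag
check: ravaagab -> ravaagap
lemma: rava; ASPECT=ol; SUR=so


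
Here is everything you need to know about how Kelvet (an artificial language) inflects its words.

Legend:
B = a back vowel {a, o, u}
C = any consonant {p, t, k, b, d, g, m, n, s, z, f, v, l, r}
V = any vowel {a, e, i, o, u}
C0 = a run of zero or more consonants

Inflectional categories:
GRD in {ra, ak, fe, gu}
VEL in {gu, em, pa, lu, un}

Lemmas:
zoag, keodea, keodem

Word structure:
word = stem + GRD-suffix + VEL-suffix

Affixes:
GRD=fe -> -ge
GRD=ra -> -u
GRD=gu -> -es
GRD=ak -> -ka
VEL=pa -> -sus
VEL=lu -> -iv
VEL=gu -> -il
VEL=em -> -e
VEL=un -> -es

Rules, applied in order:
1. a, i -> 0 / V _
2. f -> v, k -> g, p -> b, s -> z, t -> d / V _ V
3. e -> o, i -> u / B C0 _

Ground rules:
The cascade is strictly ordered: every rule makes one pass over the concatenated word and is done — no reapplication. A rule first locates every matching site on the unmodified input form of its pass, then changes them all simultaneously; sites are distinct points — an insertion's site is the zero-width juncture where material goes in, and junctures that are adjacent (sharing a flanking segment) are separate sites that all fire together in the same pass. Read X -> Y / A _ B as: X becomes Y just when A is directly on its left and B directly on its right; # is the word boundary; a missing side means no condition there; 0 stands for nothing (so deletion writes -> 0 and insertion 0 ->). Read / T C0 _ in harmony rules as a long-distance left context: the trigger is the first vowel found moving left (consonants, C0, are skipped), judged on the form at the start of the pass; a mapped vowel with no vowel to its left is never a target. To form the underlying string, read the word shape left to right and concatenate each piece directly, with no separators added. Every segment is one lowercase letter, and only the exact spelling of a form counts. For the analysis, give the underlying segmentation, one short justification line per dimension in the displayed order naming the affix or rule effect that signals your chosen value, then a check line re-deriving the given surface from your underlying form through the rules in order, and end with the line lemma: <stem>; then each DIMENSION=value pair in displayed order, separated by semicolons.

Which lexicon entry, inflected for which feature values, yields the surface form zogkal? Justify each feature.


underlying: zoag-ka-il
GRD=ak - signalled by the affix -ka
VEL=gu - signalled by the affix -il
check: zoagkail -> zogkal -> zogkal -> zogkal
lemma: zoag; GRD=ak; VEL=gu


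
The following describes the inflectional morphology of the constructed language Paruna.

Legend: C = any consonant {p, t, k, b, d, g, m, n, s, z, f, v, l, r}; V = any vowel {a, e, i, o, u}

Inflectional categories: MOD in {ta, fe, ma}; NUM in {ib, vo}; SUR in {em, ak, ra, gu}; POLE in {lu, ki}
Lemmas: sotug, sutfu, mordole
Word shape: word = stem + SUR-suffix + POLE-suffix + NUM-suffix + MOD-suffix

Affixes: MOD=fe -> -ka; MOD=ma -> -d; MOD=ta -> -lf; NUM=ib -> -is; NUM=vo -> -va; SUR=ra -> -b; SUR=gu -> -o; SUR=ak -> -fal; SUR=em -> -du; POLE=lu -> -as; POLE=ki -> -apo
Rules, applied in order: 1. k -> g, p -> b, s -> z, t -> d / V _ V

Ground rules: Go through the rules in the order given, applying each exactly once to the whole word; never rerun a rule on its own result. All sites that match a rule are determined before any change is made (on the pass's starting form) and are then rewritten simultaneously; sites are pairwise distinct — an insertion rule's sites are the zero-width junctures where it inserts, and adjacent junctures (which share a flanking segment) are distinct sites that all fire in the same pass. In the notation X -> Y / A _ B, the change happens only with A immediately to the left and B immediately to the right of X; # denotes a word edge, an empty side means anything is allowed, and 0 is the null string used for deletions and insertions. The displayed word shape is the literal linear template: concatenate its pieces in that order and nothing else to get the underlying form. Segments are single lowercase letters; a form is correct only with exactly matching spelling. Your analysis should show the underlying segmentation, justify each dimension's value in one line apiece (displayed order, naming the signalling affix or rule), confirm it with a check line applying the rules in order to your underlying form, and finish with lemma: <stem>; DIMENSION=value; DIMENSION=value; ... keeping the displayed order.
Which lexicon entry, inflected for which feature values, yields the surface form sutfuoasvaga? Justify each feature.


underlying: sutfu-o-as-va-ka
MOD=fe - signalled by the affix -ka
NUM=vo - signalled by the affix -va
SUR=gu - signalled by the affix -o
POLE=lu - signalled by the affix -as
check: sutfuoasvaka -> sutfuoasvaga
lemma: sutfu; MOD=fe; NUM=vo; SUR=gu; POLE=lu


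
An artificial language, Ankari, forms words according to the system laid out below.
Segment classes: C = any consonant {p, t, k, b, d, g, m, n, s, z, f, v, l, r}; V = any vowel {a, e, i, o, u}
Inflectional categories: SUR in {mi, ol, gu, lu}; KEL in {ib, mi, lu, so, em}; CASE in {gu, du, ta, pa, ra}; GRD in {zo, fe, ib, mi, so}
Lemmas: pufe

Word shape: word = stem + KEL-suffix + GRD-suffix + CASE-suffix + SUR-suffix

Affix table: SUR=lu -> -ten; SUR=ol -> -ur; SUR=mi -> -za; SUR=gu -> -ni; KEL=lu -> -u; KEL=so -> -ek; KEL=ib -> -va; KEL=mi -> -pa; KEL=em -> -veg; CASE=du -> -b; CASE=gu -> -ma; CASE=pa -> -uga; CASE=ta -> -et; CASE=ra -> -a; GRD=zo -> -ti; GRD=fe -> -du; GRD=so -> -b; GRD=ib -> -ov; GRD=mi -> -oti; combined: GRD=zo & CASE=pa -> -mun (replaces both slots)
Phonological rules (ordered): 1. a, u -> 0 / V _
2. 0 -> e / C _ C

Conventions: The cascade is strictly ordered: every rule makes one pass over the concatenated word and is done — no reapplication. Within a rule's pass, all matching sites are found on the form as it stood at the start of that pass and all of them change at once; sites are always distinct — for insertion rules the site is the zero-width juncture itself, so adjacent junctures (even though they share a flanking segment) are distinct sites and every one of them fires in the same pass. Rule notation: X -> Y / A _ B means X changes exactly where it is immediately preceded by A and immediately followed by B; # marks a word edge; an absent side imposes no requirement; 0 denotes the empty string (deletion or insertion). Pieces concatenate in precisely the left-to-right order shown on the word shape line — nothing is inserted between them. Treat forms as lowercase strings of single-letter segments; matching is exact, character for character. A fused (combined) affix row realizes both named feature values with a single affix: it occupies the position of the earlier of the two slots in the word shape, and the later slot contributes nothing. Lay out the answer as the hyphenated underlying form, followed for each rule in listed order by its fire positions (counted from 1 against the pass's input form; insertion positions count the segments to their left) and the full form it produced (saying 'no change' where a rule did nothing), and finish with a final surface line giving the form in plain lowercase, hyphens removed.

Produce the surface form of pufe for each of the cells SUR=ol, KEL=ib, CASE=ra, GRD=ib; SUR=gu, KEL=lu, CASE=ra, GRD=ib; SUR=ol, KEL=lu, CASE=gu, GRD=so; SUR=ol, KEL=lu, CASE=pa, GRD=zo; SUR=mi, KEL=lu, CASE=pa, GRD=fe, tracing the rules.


cell SUR=ol, KEL=ib, CASE=ra, GRD=ib:
underlying: pufe-va-ov-a-ur
1. a, u -> 0 / V _: fires at position(s) 10: pufevaovar
2. 0 -> e / C _ C: no change
surface: pufevaovar

cell SUR=gu, KEL=lu, CASE=ra, GRD=ib:
underlying: pufe-u-ov-a-ni
1. a, u -> 0 / V _: fires at position(s) 5: pufeovani
2. 0 -> e / C _ C: no change
surface: pufeovani

cell SUR=ol, KEL=lu, CASE=gu, GRD=so:
underlying: pufe-u-b-ma-ur
1. a, u -> 0 / V _: fires at position(s) 5, 9: pufebmar
2. 0 -> e / C _ C: inserts after position(s) 5: pufebemar
surface: pufebemar

cell SUR=ol, KEL=lu, CASE=pa, GRD=zo:
underlying: pufe-u-mun-ur
1. a, u -> 0 / V _: fires at position(s) 5: pufemunur
2. 0 -> e / C _ C: no change
surface: pufemunur

cell SUR=mi, KEL=lu, CASE=pa, GRD=fe:
underlying: pufe-u-du-uga-za
1. a, u -> 0 / V _: fires at position(s) 5, 8: pufedugaza
2. 0 -> e / C _ C: no change
surface: pufedugaza


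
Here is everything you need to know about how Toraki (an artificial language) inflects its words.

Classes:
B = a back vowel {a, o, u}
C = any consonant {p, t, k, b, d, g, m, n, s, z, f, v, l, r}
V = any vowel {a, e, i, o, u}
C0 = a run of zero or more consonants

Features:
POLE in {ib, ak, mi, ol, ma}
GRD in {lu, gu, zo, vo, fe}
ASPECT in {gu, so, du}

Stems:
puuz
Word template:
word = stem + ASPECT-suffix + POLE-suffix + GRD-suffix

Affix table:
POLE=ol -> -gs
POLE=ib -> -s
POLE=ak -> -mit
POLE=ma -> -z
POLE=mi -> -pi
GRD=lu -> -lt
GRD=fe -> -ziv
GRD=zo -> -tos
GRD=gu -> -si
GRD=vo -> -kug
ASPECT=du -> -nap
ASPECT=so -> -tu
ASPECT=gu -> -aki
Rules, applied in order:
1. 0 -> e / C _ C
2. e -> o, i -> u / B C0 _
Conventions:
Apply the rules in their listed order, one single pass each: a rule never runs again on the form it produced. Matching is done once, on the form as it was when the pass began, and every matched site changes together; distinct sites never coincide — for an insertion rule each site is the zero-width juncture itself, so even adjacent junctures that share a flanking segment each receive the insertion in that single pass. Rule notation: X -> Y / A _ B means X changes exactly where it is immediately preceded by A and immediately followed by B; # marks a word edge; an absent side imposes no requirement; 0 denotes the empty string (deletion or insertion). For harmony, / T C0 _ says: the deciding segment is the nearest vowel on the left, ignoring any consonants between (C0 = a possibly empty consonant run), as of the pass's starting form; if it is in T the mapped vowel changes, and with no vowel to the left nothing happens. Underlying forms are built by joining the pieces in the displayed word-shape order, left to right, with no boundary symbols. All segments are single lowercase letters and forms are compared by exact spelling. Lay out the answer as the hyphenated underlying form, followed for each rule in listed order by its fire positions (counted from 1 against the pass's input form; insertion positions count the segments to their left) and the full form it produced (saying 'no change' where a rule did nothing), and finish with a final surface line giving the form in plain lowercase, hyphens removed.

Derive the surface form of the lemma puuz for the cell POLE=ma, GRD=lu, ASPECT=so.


underlying: puuz-tu-z-lt
1. 0 -> e / C _ C: inserts after position(s) 4, 7, 8: puuzetuzelet
2. e -> o, i -> u / B C0 _: fires at position(s) 5, 9: puuzotuzolet
surface: puuzotuzolet


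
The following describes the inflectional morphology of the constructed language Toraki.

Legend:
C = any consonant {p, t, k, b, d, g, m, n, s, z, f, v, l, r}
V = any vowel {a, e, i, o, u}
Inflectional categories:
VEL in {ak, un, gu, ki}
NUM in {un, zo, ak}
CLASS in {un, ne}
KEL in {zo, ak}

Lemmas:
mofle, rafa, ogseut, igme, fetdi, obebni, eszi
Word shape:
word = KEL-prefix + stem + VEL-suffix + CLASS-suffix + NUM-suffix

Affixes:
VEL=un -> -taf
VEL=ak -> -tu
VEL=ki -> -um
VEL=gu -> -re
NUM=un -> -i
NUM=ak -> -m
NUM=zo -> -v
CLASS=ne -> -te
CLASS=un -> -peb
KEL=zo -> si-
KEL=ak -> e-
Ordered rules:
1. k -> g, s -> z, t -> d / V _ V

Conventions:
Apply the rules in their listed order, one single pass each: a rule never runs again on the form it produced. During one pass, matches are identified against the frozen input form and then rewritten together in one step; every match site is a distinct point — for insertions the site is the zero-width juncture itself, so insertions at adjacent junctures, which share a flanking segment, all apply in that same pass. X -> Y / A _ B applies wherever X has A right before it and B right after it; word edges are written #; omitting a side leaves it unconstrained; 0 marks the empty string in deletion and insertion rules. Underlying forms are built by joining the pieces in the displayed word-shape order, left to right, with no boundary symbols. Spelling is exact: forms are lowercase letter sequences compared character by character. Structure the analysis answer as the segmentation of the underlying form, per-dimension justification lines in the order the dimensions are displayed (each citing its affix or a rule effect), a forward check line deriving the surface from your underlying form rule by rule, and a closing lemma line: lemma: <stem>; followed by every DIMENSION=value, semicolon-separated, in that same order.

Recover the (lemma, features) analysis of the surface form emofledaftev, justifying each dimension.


underlying: e-mofle-taf-te-v
VEL=un - signalled by the affix -taf
NUM=zo - signalled by the affix -v
CLASS=ne - signalled by the affix -te
KEL=ak - signalled by the affix e-
check: emofletaftev -> emofledaftev
lemma: mofle; VEL=un; NUM=zo; CLASS=ne; KEL=ak


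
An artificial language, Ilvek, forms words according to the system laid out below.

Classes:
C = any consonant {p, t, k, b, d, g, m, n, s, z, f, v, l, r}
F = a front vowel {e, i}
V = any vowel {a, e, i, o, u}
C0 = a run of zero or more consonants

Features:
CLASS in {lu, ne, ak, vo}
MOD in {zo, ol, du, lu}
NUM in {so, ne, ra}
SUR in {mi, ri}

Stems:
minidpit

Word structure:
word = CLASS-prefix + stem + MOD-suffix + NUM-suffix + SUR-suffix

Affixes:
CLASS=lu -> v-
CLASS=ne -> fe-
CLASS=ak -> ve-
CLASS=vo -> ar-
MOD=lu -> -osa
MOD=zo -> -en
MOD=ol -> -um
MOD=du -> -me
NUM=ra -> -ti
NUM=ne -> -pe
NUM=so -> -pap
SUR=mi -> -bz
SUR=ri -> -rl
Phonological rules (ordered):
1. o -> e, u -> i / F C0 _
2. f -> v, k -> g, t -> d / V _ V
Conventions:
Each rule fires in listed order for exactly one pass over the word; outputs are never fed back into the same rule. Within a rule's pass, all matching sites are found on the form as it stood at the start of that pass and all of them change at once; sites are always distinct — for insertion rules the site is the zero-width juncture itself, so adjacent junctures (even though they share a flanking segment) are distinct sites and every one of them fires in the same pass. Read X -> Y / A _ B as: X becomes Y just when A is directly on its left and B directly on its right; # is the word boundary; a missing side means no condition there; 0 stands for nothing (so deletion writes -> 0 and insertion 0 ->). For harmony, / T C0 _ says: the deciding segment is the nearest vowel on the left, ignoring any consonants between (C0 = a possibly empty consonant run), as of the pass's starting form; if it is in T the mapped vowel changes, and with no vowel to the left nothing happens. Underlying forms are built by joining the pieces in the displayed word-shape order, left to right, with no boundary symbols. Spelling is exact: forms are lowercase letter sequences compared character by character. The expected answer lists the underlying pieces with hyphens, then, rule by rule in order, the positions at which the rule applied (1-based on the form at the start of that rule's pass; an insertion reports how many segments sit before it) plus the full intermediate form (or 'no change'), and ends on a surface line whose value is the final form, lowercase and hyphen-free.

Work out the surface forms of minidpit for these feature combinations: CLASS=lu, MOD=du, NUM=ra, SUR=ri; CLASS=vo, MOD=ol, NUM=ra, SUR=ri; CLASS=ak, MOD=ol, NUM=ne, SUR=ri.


cell CLASS=lu, MOD=du, NUM=ra, SUR=ri:
underlying: v-minidpit-me-ti-rl
1. o -> e, u -> i / F C0 _: no change
2. f -> v, k -> g, t -> d / V _ V: fires at position(s) 12: vminidpitmedirl
surface: vminidpitmedirl

cell CLASS=vo, MOD=ol, NUM=ra, SUR=ri:
underlying: ar-minidpit-um-ti-rl
1. o -> e, u -> i / F C0 _: fires at position(s) 11: arminidpitimtirl
2. f -> v, k -> g, t -> d / V _ V: fires at position(s) 10: arminidpidimtirl
surface: arminidpidimtirl

cell CLASS=ak, MOD=ol, NUM=ne, SUR=ri:
underlying: ve-minidpit-um-pe-rl
1. o -> e, u -> i / F C0 _: fires at position(s) 11: veminidpitimperl
2. f -> v, k -> g, t -> d / V _ V: fires at position(s) 10: veminidpidimperl
surface: veminidpidimperl


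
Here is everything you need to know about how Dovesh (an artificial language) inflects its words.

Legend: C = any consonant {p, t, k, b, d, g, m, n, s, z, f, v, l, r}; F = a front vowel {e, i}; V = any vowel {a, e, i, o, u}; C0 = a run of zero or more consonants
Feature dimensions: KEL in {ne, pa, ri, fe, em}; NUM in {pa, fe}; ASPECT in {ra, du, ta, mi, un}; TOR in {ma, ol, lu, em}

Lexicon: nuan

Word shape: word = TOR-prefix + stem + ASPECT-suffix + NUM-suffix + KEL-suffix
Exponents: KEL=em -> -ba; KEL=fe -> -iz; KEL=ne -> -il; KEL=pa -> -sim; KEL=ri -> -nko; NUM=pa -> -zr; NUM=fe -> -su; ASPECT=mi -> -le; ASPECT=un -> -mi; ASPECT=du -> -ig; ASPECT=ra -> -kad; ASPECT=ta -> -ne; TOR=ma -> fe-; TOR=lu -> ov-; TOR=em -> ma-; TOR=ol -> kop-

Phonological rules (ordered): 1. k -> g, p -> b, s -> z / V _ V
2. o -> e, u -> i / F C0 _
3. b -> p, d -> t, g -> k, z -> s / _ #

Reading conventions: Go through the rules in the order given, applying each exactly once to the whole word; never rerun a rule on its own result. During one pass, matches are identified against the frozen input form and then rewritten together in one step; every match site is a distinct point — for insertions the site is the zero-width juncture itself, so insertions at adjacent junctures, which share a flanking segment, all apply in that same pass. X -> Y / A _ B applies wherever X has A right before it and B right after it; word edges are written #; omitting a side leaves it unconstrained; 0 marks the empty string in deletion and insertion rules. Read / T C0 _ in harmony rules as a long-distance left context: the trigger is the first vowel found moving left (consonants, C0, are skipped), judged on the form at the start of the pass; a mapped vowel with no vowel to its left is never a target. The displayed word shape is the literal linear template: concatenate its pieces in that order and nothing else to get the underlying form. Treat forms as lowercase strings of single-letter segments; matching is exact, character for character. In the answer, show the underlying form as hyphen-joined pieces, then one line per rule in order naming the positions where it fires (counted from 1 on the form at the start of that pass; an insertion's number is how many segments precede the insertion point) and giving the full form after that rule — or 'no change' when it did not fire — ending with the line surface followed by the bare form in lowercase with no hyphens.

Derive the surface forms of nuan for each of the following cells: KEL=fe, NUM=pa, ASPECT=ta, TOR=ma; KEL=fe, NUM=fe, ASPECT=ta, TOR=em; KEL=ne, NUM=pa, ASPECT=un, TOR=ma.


cell KEL=fe, NUM=pa, ASPECT=ta, TOR=ma:
underlying: fe-nuan-ne-zr-iz
1. k -> g, p -> b, s -> z / V _ V: no change
2. o -> e, u -> i / F C0 _: fires at position(s) 4: feniannezriz
3. b -> p, d -> t, g -> k, z -> s / _ #: fires at position(s) 12: feniannezris
surface: feniannezris

cell KEL=fe, NUM=fe, ASPECT=ta, TOR=em:
underlying: ma-nuan-ne-su-iz
1. k -> g, p -> b, s -> z / V _ V: fires at position(s) 9: manuannezuiz
2. o -> e, u -> i / F C0 _: fires at position(s) 10: manuanneziiz
3. b -> p, d -> t, g -> k, z -> s / _ #: fires at position(s) 12: manuanneziis
surface: manuanneziis

cell KEL=ne, NUM=pa, ASPECT=un, TOR=ma:
underlying: fe-nuan-mi-zr-il
1. k -> g, p -> b, s -> z / V _ V: no change
2. o -> e, u -> i / F C0 _: fires at position(s) 4: fenianmizril
3. b -> p, d -> t, g -> k, z -> s / _ #: no change
surface: fenianmizril
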